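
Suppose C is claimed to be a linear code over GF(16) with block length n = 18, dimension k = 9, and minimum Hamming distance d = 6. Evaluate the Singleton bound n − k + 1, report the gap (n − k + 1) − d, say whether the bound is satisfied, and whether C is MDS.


Singleton RHS = n − k + 1 = 10, slack = 4, bound satisfied, not MDS.

Singleton bound: d ≤ n − k + 1.
Here n = 18, k = 9, so n − k + 1 = 10.
Given d = 6, check d ≤ 10: YES.
Slack = (n − k + 1) − d = 4.
The code is NOT MDS (slack = 4 > 0).
Description: the claimed parameters are [18, 9, 6]_16; such a code would be non-MDS.


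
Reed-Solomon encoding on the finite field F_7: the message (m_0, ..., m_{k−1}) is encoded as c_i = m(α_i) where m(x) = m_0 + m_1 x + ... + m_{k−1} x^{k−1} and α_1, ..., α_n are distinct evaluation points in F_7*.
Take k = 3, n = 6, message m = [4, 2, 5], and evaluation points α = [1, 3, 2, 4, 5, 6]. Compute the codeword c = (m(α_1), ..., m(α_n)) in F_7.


c = [4, 6, 0, 1, 6, 0]

Message polynomial: m(x) = 4 + 2·x + 5·x^2 (mod 7).
For each evaluation point α_i, compute m(α_i) mod 7:
  α_1 = 1: Horner steps 5 → 0 → 4, so m(1) = 4.
  α_2 = 3: Horner steps 5 → 3 → 6, so m(3) = 6.
  α_3 = 2: Horner steps 5 → 5 → 0, so m(2) = 0.
  α_4 = 4: Horner steps 5 → 1 → 1, so m(4) = 1.
  α_5 = 5: Horner steps 5 → 6 → 6, so m(5) = 6.
  α_6 = 6: Horner steps 5 → 4 → 0, so m(6) = 0.
Codeword c = [4, 6, 0, 1, 6, 0] ∈ F_7^6.


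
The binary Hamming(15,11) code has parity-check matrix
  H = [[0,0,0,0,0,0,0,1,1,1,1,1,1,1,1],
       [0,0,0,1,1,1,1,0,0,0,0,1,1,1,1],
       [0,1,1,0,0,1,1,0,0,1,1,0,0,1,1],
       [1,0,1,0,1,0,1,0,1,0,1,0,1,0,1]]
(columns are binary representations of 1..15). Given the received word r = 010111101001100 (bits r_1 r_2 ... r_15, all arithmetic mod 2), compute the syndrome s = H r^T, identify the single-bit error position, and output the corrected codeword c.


s = (1, 0, 1, 0)^T, error position = 10, corrected codeword c = 010111101101100

Compute s = H r^T mod 2 one row at a time:
  s_1 = 0 + 1 + 0 + 0 + 1 + 1 + 0 + 0 = 3 ≡ 1 (mod 2).
  s_2 = 1 + 1 + 1 + 1 + 1 + 1 + 0 + 0 = 6 ≡ 0 (mod 2).
  s_3 = 1 + 0 + 1 + 1 + 0 + 0 + 0 + 0 = 3 ≡ 1 (mod 2).
  s_4 = 0 + 0 + 1 + 1 + 1 + 0 + 1 + 0 = 4 ≡ 0 (mod 2).
s = (1, 0, 1, 0)^T — this equals column 10 of H (binary 1010), so error is at position 10.
Correct: flip bit 10 of r = 010111101001100 to get c = 010111101101100.


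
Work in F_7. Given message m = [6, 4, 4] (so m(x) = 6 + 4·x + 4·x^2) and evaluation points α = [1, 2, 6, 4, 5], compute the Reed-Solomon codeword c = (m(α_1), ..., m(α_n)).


c = [0, 2, 6, 2, 0]

Message polynomial: m(x) = 6 + 4·x + 4·x^2 (mod 7).
For each evaluation point α_i, compute m(α_i) mod 7:
  α_1 = 1: Horner steps 4 → 1 → 0, so m(1) = 0.
  α_2 = 2: Horner steps 4 → 5 → 2, so m(2) = 2.
  α_3 = 6: Horner steps 4 → 0 → 6, so m(6) = 6.
  α_4 = 4: Horner steps 4 → 6 → 2, so m(4) = 2.
  α_5 = 5: Horner steps 4 → 3 → 0, so m(5) = 0.
Codeword c = [0, 2, 6, 2, 0] ∈ F_7^5.


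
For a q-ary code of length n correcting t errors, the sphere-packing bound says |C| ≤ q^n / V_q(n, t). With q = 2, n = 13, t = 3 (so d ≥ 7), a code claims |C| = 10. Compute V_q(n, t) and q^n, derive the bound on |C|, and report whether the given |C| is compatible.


V_q(n, t) = 378, q^n = 8192, Hamming bound = 21, |C| = 10 ≤ bound (satisfied).

Step 1: Compute V_q(n, t) = Σ_{j=0}^3 C(n, j) (q−1)^j.
  j = 0: C(13,0)·(1)^0 = 1·1 = 1.
  j = 1: C(13,1)·(1)^1 = 13·1 = 13.
  j = 2: C(13,2)·(1)^2 = 78·1 = 78.
  j = 3: C(13,3)·(1)^3 = 286·1 = 286.
  V_q(n, t) = 1 + 13 + 78 + 286 = 378.
Step 2: q^n = 2^13 = 8192.
Step 3: Hamming bound ⌊q^n / V_q(n,t)⌋ = ⌊8192/378⌋ = 21.
Step 4: Compare |C| = 10 to 21: satisfied.
The claimed |C| lies below the Hamming bound.


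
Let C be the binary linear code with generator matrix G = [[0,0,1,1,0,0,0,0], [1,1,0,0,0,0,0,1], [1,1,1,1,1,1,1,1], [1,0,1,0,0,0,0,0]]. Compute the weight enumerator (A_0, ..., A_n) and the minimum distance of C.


Weight distribution: A_0 = 1, A_2 = 3, A_3 = 4, A_5 = 4, A_6 = 3, A_8 = 1. Minimum distance d = 2.

Enumerate all 2^4 = 16 messages m ∈ F_2^4.
For each, compute codeword c = mG in F_2^8, then tally its weight.
  m = 0000 → c = 00000000, weight = 0.
  m = 1000 → c = 00110000, weight = 2.
  m = 0100 → c = 11000001, weight = 3.
  m = 1100 → c = 11110001, weight = 5.
  m = 0010 → c = 11111111, weight = 8.
  m = 1010 → c = 11001111, weight = 6.
  m = 0110 → c = 00111110, weight = 5.
  m = 1110 → c = 00001110, weight = 3.
  m = 0001 → c = 10100000, weight = 2.
  m = 1001 → c = 10010000, weight = 2.
  m = 0101 → c = 01100001, weight = 3.
  m = 1101 → c = 01010001, weight = 3.
  m = 0011 → c = 01011111, weight = 6.
  m = 1011 → c = 01101111, weight = 6.
  m = 0111 → c = 10011110, weight = 5.
  m = 1111 → c = 10101110, weight = 5.
Tally weights:
  weight 0: 1 codewords.
  weight 2: 3 codewords.
  weight 3: 4 codewords.
  weight 5: 4 codewords.
  weight 6: 3 codewords.
  weight 8: 1 codewords.
Minimum distance d = smallest w > 0 with A_w > 0 = 2.
Sanity: Σ A_w = 16 = 2^4 = 16 ✓.


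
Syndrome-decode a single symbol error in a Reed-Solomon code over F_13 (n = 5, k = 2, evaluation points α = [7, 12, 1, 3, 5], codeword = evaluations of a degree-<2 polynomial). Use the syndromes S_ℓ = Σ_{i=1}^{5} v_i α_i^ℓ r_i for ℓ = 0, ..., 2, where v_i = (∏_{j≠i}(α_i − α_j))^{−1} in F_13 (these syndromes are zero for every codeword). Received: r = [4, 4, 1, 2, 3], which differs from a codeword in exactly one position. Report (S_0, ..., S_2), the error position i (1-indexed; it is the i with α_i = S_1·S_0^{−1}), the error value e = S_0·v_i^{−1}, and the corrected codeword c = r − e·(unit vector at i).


S = (8, 5, 8), error at position 2, error magnitude e = 4, c = [4, 0, 1, 2, 3].

Step 1: column multipliers v_i = (∏_{j≠i}(α_i − α_j))^{−1} mod 13.
  i = 1 (α = 7): (7−12)(7−1)(7−3)(7−5) = (−5)·6·4·2 = −240 ≡ 7, so v_1 = 7^{−1} = 2 (mod 13).
  i = 2 (α = 12): (12−7)(12−1)(12−3)(12−5) = 5·11·9·7 = 3465 ≡ 7, so v_2 = 7^{−1} = 2 (mod 13).
  i = 3 (α = 1): (1−7)(1−12)(1−3)(1−5) = (−6)·(−11)·(−2)·(−4) = 528 ≡ 8, so v_3 = 8^{−1} = 5 (mod 13).
  i = 4 (α = 3): (3−7)(3−12)(3−1)(3−5) = (−4)·(−9)·2·(−2) = −144 ≡ 12, so v_4 = 12^{−1} = 12 (mod 13).
  i = 5 (α = 5): (5−7)(5−12)(5−1)(5−3) = (−2)·(−7)·4·2 = 112 ≡ 8, so v_5 = 8^{−1} = 5 (mod 13).
  v = [2, 2, 5, 12, 5].
Step 2: syndromes of r = [4, 4, 1, 2, 3] (all sums mod 13).
  S_0 = Σ v_i r_i = 2·4 + 2·4 + 5·1 + 12·2 + 5·3 = 60 ≡ 8.
  S_1 = Σ v_i α_i r_i = 2·7·4 + 2·12·4 + 5·1·1 + 12·3·2 + 5·5·3 = 304 ≡ 5.
  α_i^2 mod 13 = [10, 1, 1, 9, 12].
  S_2 = Σ v_i α_i^2 r_i = 2·10·4 + 2·1·4 + 5·1·1 + 12·9·2 + 5·12·3 = 489 ≡ 8.
  S = (8, 5, 8) ≠ 0, so r is not a codeword (an error is present).
Step 3: locate the error. For a single error e at position i, S_ℓ = v_i·e·α_i^ℓ, so α_err = S_1/S_0.
  S_0^{−1} = 8^{−1} = 5 (mod 13), so α_err = 5·5 = 25 ≡ 12 = α_2. Error position i = 2.
  Consistency check: S_2/S_1 = 8·8 = 64 ≡ 12 = α_err ✓ (single-error assumption holds).
Step 4: error magnitude e = S_0/v_2 = S_0·∏_{j≠2}(α_2 − α_j) = 8·7 = 56 ≡ 4 (mod 13).
Step 5: correct position 2: c_2 = r_2 − e = 4 − 4 ≡ 0 (mod 13). Hence c = [4, 0, 1, 2, 3].
  Check: interpolating c through the α_i gives m(x) = 7 + 7·x (degree < 2) with m(α_i) = c_i for every i, so c is indeed a codeword.


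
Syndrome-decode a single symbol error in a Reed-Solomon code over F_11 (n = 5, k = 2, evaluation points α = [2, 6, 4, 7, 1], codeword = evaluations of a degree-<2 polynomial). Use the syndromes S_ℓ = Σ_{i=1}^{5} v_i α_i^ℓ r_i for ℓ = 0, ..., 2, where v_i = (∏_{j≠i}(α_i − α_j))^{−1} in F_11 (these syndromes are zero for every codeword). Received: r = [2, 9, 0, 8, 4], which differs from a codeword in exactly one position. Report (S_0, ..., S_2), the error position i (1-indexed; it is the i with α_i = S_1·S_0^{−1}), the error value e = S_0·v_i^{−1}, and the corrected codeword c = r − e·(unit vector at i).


S = (6, 6, 6), error at position 5, error magnitude e = 1, c = [2, 9, 0, 8, 3].

Step 1: column multipliers v_i = (∏_{j≠i}(α_i − α_j))^{−1} mod 11.
  i = 1 (α = 2): (2−6)(2−4)(2−7)(2−1) = (−4)·(−2)·(−5)·1 = −40 ≡ 4, so v_1 = 4^{−1} = 3 (mod 11).
  i = 2 (α = 6): (6−2)(6−4)(6−7)(6−1) = 4·2·(−1)·5 = −40 ≡ 4, so v_2 = 4^{−1} = 3 (mod 11).
  i = 3 (α = 4): (4−2)(4−6)(4−7)(4−1) = 2·(−2)·(−3)·3 = 36 ≡ 3, so v_3 = 3^{−1} = 4 (mod 11).
  i = 4 (α = 7): (7−2)(7−6)(7−4)(7−1) = 5·1·3·6 = 90 ≡ 2, so v_4 = 2^{−1} = 6 (mod 11).
  i = 5 (α = 1): (1−2)(1−6)(1−4)(1−7) = (−1)·(−5)·(−3)·(−6) = 90 ≡ 2, so v_5 = 2^{−1} = 6 (mod 11).
  v = [3, 3, 4, 6, 6].
Step 2: syndromes of r = [2, 9, 0, 8, 4] (all sums mod 11).
  S_0 = Σ v_i r_i = 3·2 + 3·9 + 4·0 + 6·8 + 6·4 = 105 ≡ 6.
  S_1 = Σ v_i α_i r_i = 3·2·2 + 3·6·9 + 4·4·0 + 6·7·8 + 6·1·4 = 534 ≡ 6.
  α_i^2 mod 11 = [4, 3, 5, 5, 1].
  S_2 = Σ v_i α_i^2 r_i = 3·4·2 + 3·3·9 + 4·5·0 + 6·5·8 + 6·1·4 = 369 ≡ 6.
  S = (6, 6, 6) ≠ 0, so r is not a codeword (an error is present).
Step 3: locate the error. For a single error e at position i, S_ℓ = v_i·e·α_i^ℓ, so α_err = S_1/S_0.
  S_0^{−1} = 6^{−1} = 2 (mod 11), so α_err = 6·2 = 12 ≡ 1 = α_5. Error position i = 5.
  Consistency check: S_2/S_1 = 6·2 = 12 ≡ 1 = α_err ✓ (single-error assumption holds).
Step 4: error magnitude e = S_0/v_5 = S_0·∏_{j≠5}(α_5 − α_j) = 6·2 = 12 ≡ 1 (mod 11).
Step 5: correct position 5: c_5 = r_5 − e = 4 − 1 ≡ 3 (mod 11). Hence c = [2, 9, 0, 8, 3].
  Check: interpolating c through the α_i gives m(x) = 4 + 10·x (degree < 2) with m(α_i) = c_i for every i, so c is indeed a codeword.


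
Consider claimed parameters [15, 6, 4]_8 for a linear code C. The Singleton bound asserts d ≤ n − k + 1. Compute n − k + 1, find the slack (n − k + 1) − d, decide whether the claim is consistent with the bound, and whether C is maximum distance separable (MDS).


Singleton RHS = n − k + 1 = 10, slack = 6, bound satisfied, not MDS.

Singleton bound: d ≤ n − k + 1.
Here n = 15, k = 6, so n − k + 1 = 10.
Given d = 4, check d ≤ 10: YES.
Slack = (n − k + 1) − d = 6.
The code is NOT MDS (slack = 6 > 0).
Description: the claimed parameters are [15, 6, 4]_8; such a code would be non-MDS.


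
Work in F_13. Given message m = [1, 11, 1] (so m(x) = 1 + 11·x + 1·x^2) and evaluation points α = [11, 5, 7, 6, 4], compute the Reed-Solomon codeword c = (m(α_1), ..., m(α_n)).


c = [9, 3, 10, 12, 9]

Message polynomial: m(x) = 1 + 11·x + 1·x^2 (mod 13).
For each evaluation point α_i, compute m(α_i) mod 13:
  α_1 = 11: Horner steps 1 → 9 → 9, so m(11) = 9.
  α_2 = 5: Horner steps 1 → 3 → 3, so m(5) = 3.
  α_3 = 7: Horner steps 1 → 5 → 10, so m(7) = 10.
  α_4 = 6: Horner steps 1 → 4 → 12, so m(6) = 12.
  α_5 = 4: Horner steps 1 → 2 → 9, so m(4) = 9.
Codeword c = [9, 3, 10, 12, 9] ∈ F_13^5.


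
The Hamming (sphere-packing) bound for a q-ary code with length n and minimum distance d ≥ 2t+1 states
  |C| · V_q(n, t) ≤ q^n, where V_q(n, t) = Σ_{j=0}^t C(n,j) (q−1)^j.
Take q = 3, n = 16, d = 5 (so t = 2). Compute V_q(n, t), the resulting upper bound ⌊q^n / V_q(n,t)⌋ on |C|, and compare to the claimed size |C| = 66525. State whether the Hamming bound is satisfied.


V_q(n, t) = 513, q^n = 43046721, Hamming bound = 83911, |C| = 66525 ≤ bound (satisfied).

Step 1: Compute V_q(n, t) = Σ_{j=0}^2 C(n, j) (q−1)^j.
  j = 0: C(16,0)·(2)^0 = 1·1 = 1.
  j = 1: C(16,1)·(2)^1 = 16·2 = 32.
  j = 2: C(16,2)·(2)^2 = 120·4 = 480.
  V_q(n, t) = 1 + 32 + 480 = 513.
Step 2: q^n = 3^16 = 43046721.
Step 3: Hamming bound ⌊q^n / V_q(n,t)⌋ = ⌊43046721/513⌋ = 83911.
Step 4: Compare |C| = 66525 to 83911: satisfied.
The claimed |C| lies below the Hamming bound.


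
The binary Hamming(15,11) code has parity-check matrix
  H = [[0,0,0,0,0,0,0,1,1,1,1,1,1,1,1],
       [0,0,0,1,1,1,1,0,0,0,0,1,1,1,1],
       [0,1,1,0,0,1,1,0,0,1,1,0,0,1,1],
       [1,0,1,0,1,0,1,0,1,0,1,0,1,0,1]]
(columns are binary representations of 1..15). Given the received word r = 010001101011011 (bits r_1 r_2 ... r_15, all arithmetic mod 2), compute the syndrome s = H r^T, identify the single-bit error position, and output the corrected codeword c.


s = (1, 1, 0, 0)^T, error position = 12, corrected codeword c = 010001101010011

Compute s = H r^T mod 2 one row at a time:
  s_1 = 0 + 1 + 0 + 1 + 1 + 0 + 1 + 1 = 5 ≡ 1 (mod 2).
  s_2 = 0 + 0 + 1 + 1 + 1 + 0 + 1 + 1 = 5 ≡ 1 (mod 2).
  s_3 = 1 + 0 + 1 + 1 + 0 + 1 + 1 + 1 = 6 ≡ 0 (mod 2).
  s_4 = 0 + 0 + 0 + 1 + 1 + 1 + 0 + 1 = 4 ≡ 0 (mod 2).
s = (1, 1, 0, 0)^T — this equals column 12 of H (binary 1100), so error is at position 12.
Correct: flip bit 12 of r = 010001101011011 to get c = 010001101010011.


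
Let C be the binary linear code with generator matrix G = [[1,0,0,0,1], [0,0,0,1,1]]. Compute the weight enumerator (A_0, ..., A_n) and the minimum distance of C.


Weight distribution: A_0 = 1, A_2 = 3. Minimum distance d = 2.

Enumerate all 2^2 = 4 messages m ∈ F_2^2.
For each, compute codeword c = mG in F_2^5, then tally its weight.
  m = 00 → c = 00000, weight = 0.
  m = 10 → c = 10001, weight = 2.
  m = 01 → c = 00011, weight = 2.
  m = 11 → c = 10010, weight = 2.
Tally weights:
  weight 0: 1 codewords.
  weight 2: 3 codewords.
Minimum distance d = smallest w > 0 with A_w > 0 = 2.
Sanity: Σ A_w = 4 = 2^2 = 4 ✓.


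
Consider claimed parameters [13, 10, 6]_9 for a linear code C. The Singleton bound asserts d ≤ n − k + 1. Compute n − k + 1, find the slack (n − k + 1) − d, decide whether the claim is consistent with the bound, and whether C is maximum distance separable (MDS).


Singleton RHS = n − k + 1 = 4, slack = -2, bound violated (no such code; not MDS).

Singleton bound: d ≤ n − k + 1.
Here n = 13, k = 10, so n − k + 1 = 4.
Given d = 6, check d ≤ 4: NO.
Slack = (n − k + 1) − d = -2.
The slack is negative: d = 6 exceeds n − k + 1 = 4 by 2, so the Singleton bound is violated and no linear [13, 10, 6]_9 code can exist. In particular it is not MDS (MDS requires d = n − k + 1 exactly).
Description: the claimed parameters are [13, 10, 6]_9; such a code would be impossible (violates the Singleton bound).


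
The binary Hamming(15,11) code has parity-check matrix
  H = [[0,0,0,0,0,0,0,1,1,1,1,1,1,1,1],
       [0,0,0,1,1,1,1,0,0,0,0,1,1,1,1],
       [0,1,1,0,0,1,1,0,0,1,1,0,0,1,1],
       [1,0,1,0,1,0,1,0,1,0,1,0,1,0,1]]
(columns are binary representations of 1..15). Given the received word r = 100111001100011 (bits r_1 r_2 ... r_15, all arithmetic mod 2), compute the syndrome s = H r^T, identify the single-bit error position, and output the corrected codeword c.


s = (0, 1, 0, 0)^T, error position = 4, corrected codeword c = 100011001100011

Compute s = H r^T mod 2 one row at a time:
  s_1 = 0 + 1 + 1 + 0 + 0 + 0 + 1 + 1 = 4 ≡ 0 (mod 2).
  s_2 = 1 + 1 + 1 + 0 + 0 + 0 + 1 + 1 = 5 ≡ 1 (mod 2).
  s_3 = 0 + 0 + 1 + 0 + 1 + 0 + 1 + 1 = 4 ≡ 0 (mod 2).
  s_4 = 1 + 0 + 1 + 0 + 1 + 0 + 0 + 1 = 4 ≡ 0 (mod 2).
s = (0, 1, 0, 0)^T — this equals column 4 of H (binary 0100), so error is at position 4.
Correct: flip bit 4 of r = 100111001100011 to get c = 100011001100011.


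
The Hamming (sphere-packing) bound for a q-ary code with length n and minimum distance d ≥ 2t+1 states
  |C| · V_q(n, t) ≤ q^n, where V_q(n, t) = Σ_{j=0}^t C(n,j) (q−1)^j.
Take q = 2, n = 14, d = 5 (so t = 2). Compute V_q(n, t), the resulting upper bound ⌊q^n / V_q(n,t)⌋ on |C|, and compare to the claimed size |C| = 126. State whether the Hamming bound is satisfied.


V_q(n, t) = 106, q^n = 16384, Hamming bound = 154, |C| = 126 ≤ bound (satisfied).

Step 1: Compute V_q(n, t) = Σ_{j=0}^2 C(n, j) (q−1)^j.
  j = 0: C(14,0)·(1)^0 = 1·1 = 1.
  j = 1: C(14,1)·(1)^1 = 14·1 = 14.
  j = 2: C(14,2)·(1)^2 = 91·1 = 91.
  V_q(n, t) = 1 + 14 + 91 = 106.
Step 2: q^n = 2^14 = 16384.
Step 3: Hamming bound ⌊q^n / V_q(n,t)⌋ = ⌊16384/106⌋ = 154.
Step 4: Compare |C| = 126 to 154: satisfied.
The claimed |C| lies below the Hamming bound.


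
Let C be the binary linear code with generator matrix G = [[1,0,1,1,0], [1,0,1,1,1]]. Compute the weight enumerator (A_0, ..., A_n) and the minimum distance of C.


Weight distribution: A_0 = 1, A_1 = 1, A_3 = 1, A_4 = 1. Minimum distance d = 1.

Enumerate all 2^2 = 4 messages m ∈ F_2^2.
For each, compute codeword c = mG in F_2^5, then tally its weight.
  m = 00 → c = 00000, weight = 0.
  m = 10 → c = 10110, weight = 3.
  m = 01 → c = 10111, weight = 4.
  m = 11 → c = 00001, weight = 1.
Tally weights:
  weight 0: 1 codewords.
  weight 1: 1 codewords.
  weight 3: 1 codewords.
  weight 4: 1 codewords.
Minimum distance d = smallest w > 0 with A_w > 0 = 1.
Sanity: Σ A_w = 4 = 2^2 = 4 ✓.


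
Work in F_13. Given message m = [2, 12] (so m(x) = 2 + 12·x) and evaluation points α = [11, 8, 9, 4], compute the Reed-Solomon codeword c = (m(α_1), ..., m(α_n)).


c = [4, 7, 6, 11]

Message polynomial: m(x) = 2 + 12·x (mod 13).
For each evaluation point α_i, compute m(α_i) mod 13:
  α_1 = 11: Horner steps 12 → 4, so m(11) = 4.
  α_2 = 8: Horner steps 12 → 7, so m(8) = 7.
  α_3 = 9: Horner steps 12 → 6, so m(9) = 6.
  α_4 = 4: Horner steps 12 → 11, so m(4) = 11.
Codeword c = [4, 7, 6, 11] ∈ F_13^4.


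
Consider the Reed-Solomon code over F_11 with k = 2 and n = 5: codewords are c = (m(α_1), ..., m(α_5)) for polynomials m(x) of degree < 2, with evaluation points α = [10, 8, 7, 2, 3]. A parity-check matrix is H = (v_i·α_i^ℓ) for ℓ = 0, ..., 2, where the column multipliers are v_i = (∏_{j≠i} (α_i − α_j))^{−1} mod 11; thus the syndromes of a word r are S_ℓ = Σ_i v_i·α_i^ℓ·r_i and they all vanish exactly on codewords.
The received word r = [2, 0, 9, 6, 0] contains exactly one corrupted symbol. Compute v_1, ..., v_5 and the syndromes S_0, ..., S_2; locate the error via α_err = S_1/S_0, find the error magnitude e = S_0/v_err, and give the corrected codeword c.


S = (5, 7, 1), error at position 2, error magnitude e = 8, c = [2, 3, 9, 6, 0].

Step 1: column multipliers v_i = (∏_{j≠i}(α_i − α_j))^{−1} mod 11.
  i = 1 (α = 10): (10−8)(10−7)(10−2)(10−3) = 2·3·8·7 = 336 ≡ 6, so v_1 = 6^{−1} = 2 (mod 11).
  i = 2 (α = 8): (8−10)(8−7)(8−2)(8−3) = (−2)·1·6·5 = −60 ≡ 6, so v_2 = 6^{−1} = 2 (mod 11).
  i = 3 (α = 7): (7−10)(7−8)(7−2)(7−3) = (−3)·(−1)·5·4 = 60 ≡ 5, so v_3 = 5^{−1} = 9 (mod 11).
  i = 4 (α = 2): (2−10)(2−8)(2−7)(2−3) = (−8)·(−6)·(−5)·(−1) = 240 ≡ 9, so v_4 = 9^{−1} = 5 (mod 11).
  i = 5 (α = 3): (3−10)(3−8)(3−7)(3−2) = (−7)·(−5)·(−4)·1 = −140 ≡ 3, so v_5 = 3^{−1} = 4 (mod 11).
  v = [2, 2, 9, 5, 4].
Step 2: syndromes of r = [2, 0, 9, 6, 0] (all sums mod 11).
  S_0 = Σ v_i r_i = 2·2 + 2·0 + 9·9 + 5·6 + 4·0 = 115 ≡ 5.
  S_1 = Σ v_i α_i r_i = 2·10·2 + 2·8·0 + 9·7·9 + 5·2·6 + 4·3·0 = 667 ≡ 7.
  α_i^2 mod 11 = [1, 9, 5, 4, 9].
  S_2 = Σ v_i α_i^2 r_i = 2·1·2 + 2·9·0 + 9·5·9 + 5·4·6 + 4·9·0 = 529 ≡ 1.
  S = (5, 7, 1) ≠ 0, so r is not a codeword (an error is present).
Step 3: locate the error. For a single error e at position i, S_ℓ = v_i·e·α_i^ℓ, so α_err = S_1/S_0.
  S_0^{−1} = 5^{−1} = 9 (mod 11), so α_err = 7·9 = 63 ≡ 8 = α_2. Error position i = 2.
  Consistency check: S_2/S_1 = 1·8 = 8 ≡ 8 = α_err ✓ (single-error assumption holds).
Step 4: error magnitude e = S_0/v_2 = S_0·∏_{j≠2}(α_2 − α_j) = 5·6 = 30 ≡ 8 (mod 11).
Step 5: correct position 2: c_2 = r_2 − e = 0 − 8 ≡ 3 (mod 11). Hence c = [2, 3, 9, 6, 0].
  Check: interpolating c through the α_i gives m(x) = 7 + 5·x (degree < 2) with m(α_i) = c_i for every i, so c is indeed a codeword.


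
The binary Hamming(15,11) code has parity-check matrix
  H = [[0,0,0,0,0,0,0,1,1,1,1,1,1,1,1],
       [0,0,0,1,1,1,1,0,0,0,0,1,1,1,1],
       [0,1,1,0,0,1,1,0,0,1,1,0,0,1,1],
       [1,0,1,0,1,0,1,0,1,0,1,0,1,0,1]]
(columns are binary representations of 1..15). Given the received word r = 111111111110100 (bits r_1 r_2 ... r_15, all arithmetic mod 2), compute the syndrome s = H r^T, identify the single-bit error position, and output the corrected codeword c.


s = (1, 1, 0, 1)^T, error position = 13, corrected codeword c = 111111111110000

Compute s = H r^T mod 2 one row at a time:
  s_1 = 1 + 1 + 1 + 1 + 0 + 1 + 0 + 0 = 5 ≡ 1 (mod 2).
  s_2 = 1 + 1 + 1 + 1 + 0 + 1 + 0 + 0 = 5 ≡ 1 (mod 2).
  s_3 = 1 + 1 + 1 + 1 + 1 + 1 + 0 + 0 = 6 ≡ 0 (mod 2).
  s_4 = 1 + 1 + 1 + 1 + 1 + 1 + 1 + 0 = 7 ≡ 1 (mod 2).
s = (1, 1, 0, 1)^T — this equals column 13 of H (binary 1101), so error is at position 13.
Correct: flip bit 13 of r = 111111111110100 to get c = 111111111110000.


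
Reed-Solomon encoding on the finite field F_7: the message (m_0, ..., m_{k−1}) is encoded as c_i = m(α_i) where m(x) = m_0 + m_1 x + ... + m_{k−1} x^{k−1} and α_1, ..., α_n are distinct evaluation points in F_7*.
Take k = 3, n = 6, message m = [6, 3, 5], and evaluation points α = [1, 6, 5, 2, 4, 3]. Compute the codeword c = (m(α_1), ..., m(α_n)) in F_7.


c = [0, 1, 6, 4, 0, 4]

Message polynomial: m(x) = 6 + 3·x + 5·x^2 (mod 7).
For each evaluation point α_i, compute m(α_i) mod 7:
  α_1 = 1: Horner steps 5 → 1 → 0, so m(1) = 0.
  α_2 = 6: Horner steps 5 → 5 → 1, so m(6) = 1.
  α_3 = 5: Horner steps 5 → 0 → 6, so m(5) = 6.
  α_4 = 2: Horner steps 5 → 6 → 4, so m(2) = 4.
  α_5 = 4: Horner steps 5 → 2 → 0, so m(4) = 0.
  α_6 = 3: Horner steps 5 → 4 → 4, so m(3) = 4.
Codeword c = [0, 1, 6, 4, 0, 4] ∈ F_7^6.


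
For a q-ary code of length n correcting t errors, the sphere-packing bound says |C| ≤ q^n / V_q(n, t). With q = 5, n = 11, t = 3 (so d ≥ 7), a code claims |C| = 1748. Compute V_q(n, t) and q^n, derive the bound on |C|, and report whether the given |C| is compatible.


V_q(n, t) = 11485, q^n = 48828125, Hamming bound = 4251, |C| = 1748 ≤ bound (satisfied).

Step 1: Compute V_q(n, t) = Σ_{j=0}^3 C(n, j) (q−1)^j.
  j = 0: C(11,0)·(4)^0 = 1·1 = 1.
  j = 1: C(11,1)·(4)^1 = 11·4 = 44.
  j = 2: C(11,2)·(4)^2 = 55·16 = 880.
  j = 3: C(11,3)·(4)^3 = 165·64 = 10560.
  V_q(n, t) = 1 + 44 + 880 + 10560 = 11485.
Step 2: q^n = 5^11 = 48828125.
Step 3: Hamming bound ⌊q^n / V_q(n,t)⌋ = ⌊48828125/11485⌋ = 4251.
Step 4: Compare |C| = 1748 to 4251: satisfied.
The claimed |C| lies below the Hamming bound.


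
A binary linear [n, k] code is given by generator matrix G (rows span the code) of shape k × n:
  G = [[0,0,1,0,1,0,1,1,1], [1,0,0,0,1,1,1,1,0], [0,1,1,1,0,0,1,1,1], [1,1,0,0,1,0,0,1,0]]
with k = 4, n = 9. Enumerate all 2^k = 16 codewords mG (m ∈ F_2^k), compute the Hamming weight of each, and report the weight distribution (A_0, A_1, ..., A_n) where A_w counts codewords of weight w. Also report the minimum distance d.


Weight distribution: A_0 = 1, A_3 = 3, A_4 = 3, A_5 = 4, A_6 = 4, A_7 = 1. Minimum distance d = 3.

Enumerate all 2^4 = 16 messages m ∈ F_2^4.
For each, compute codeword c = mG in F_2^9, then tally its weight.
  m = 0000 → c = 000000000, weight = 0.
  m = 1000 → c = 001010111, weight = 5.
  m = 0100 → c = 100011110, weight = 5.
  m = 1100 → c = 101001001, weight = 4.
  m = 0010 → c = 011100111, weight = 6.
  m = 1010 → c = 010110000, weight = 3.
  m = 0110 → c = 111111001, weight = 7.
  m = 1110 → c = 110101110, weight = 6.
  m = 0001 → c = 110010010, weight = 4.
  m = 1001 → c = 111000101, weight = 5.
  m = 0101 → c = 010001100, weight = 3.
  m = 1101 → c = 011011011, weight = 6.
  m = 0011 → c = 101110101, weight = 6.
  m = 1011 → c = 100100010, weight = 3.
  m = 0111 → c = 001101011, weight = 5.
  m = 1111 → c = 000111100, weight = 4.
Tally weights:
  weight 0: 1 codewords.
  weight 3: 3 codewords.
  weight 4: 3 codewords.
  weight 5: 4 codewords.
  weight 6: 4 codewords.
  weight 7: 1 codewords.
Minimum distance d = smallest w > 0 with A_w > 0 = 3.
Sanity: Σ A_w = 16 = 2^4 = 16 ✓.


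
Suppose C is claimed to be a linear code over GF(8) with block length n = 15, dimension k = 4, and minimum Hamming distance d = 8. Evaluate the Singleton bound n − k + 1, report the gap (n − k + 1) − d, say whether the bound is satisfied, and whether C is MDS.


Singleton RHS = n − k + 1 = 12, slack = 4, bound satisfied, not MDS.

Singleton bound: d ≤ n − k + 1.
Here n = 15, k = 4, so n − k + 1 = 12.
Given d = 8, check d ≤ 12: YES.
Slack = (n − k + 1) − d = 4.
The code is NOT MDS (slack = 4 > 0).
Description: the claimed parameters are [15, 4, 8]_8; such a code would be non-MDS.


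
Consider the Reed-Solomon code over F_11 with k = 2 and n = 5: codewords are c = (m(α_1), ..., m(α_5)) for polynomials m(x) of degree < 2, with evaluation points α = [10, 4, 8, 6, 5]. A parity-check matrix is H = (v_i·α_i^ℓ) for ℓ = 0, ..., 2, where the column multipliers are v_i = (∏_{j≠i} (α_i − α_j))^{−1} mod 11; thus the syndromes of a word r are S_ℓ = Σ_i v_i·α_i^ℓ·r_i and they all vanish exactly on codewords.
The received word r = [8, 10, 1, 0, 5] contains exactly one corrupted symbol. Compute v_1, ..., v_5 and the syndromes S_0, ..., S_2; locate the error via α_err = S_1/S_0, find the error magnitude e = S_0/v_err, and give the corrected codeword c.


S = (8, 3, 8), error at position 1, error magnitude e = 6, c = [2, 10, 1, 0, 5].

Step 1: column multipliers v_i = (∏_{j≠i}(α_i − α_j))^{−1} mod 11.
  i = 1 (α = 10): (10−4)(10−8)(10−6)(10−5) = 6·2·4·5 = 240 ≡ 9, so v_1 = 9^{−1} = 5 (mod 11).
  i = 2 (α = 4): (4−10)(4−8)(4−6)(4−5) = (−6)·(−4)·(−2)·(−1) = 48 ≡ 4, so v_2 = 4^{−1} = 3 (mod 11).
  i = 3 (α = 8): (8−10)(8−4)(8−6)(8−5) = (−2)·4·2·3 = −48 ≡ 7, so v_3 = 7^{−1} = 8 (mod 11).
  i = 4 (α = 6): (6−10)(6−4)(6−8)(6−5) = (−4)·2·(−2)·1 = 16 ≡ 5, so v_4 = 5^{−1} = 9 (mod 11).
  i = 5 (α = 5): (5−10)(5−4)(5−8)(5−6) = (−5)·1·(−3)·(−1) = −15 ≡ 7, so v_5 = 7^{−1} = 8 (mod 11).
  v = [5, 3, 8, 9, 8].
Step 2: syndromes of r = [8, 10, 1, 0, 5] (all sums mod 11).
  S_0 = Σ v_i r_i = 5·8 + 3·10 + 8·1 + 9·0 + 8·5 = 118 ≡ 8.
  S_1 = Σ v_i α_i r_i = 5·10·8 + 3·4·10 + 8·8·1 + 9·6·0 + 8·5·5 = 784 ≡ 3.
  α_i^2 mod 11 = [1, 5, 9, 3, 3].
  S_2 = Σ v_i α_i^2 r_i = 5·1·8 + 3·5·10 + 8·9·1 + 9·3·0 + 8·3·5 = 382 ≡ 8.
  S = (8, 3, 8) ≠ 0, so r is not a codeword (an error is present).
Step 3: locate the error. For a single error e at position i, S_ℓ = v_i·e·α_i^ℓ, so α_err = S_1/S_0.
  S_0^{−1} = 8^{−1} = 7 (mod 11), so α_err = 3·7 = 21 ≡ 10 = α_1. Error position i = 1.
  Consistency check: S_2/S_1 = 8·4 = 32 ≡ 10 = α_err ✓ (single-error assumption holds).
Step 4: error magnitude e = S_0/v_1 = S_0·∏_{j≠1}(α_1 − α_j) = 8·9 = 72 ≡ 6 (mod 11).
Step 5: correct position 1: c_1 = r_1 − e = 8 − 6 ≡ 2 (mod 11). Hence c = [2, 10, 1, 0, 5].
  Check: interpolating c through the α_i gives m(x) = 8 + 6·x (degree < 2) with m(α_i) = c_i for every i, so c is indeed a codeword.


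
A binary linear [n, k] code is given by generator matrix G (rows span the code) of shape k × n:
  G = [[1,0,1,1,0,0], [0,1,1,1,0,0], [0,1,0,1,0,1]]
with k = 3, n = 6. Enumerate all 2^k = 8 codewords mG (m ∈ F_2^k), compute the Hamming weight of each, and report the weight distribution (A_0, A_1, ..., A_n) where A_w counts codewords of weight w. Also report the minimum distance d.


Weight distribution: A_0 = 1, A_2 = 2, A_3 = 4, A_4 = 1. Minimum distance d = 2.

Enumerate all 2^3 = 8 messages m ∈ F_2^3.
For each, compute codeword c = mG in F_2^6, then tally its weight.
  m = 000 → c = 000000, weight = 0.
  m = 100 → c = 101100, weight = 3.
  m = 010 → c = 011100, weight = 3.
  m = 110 → c = 110000, weight = 2.
  m = 001 → c = 010101, weight = 3.
  m = 101 → c = 111001, weight = 4.
  m = 011 → c = 001001, weight = 2.
  m = 111 → c = 100101, weight = 3.
Tally weights:
  weight 0: 1 codewords.
  weight 2: 2 codewords.
  weight 3: 4 codewords.
  weight 4: 1 codewords.
Minimum distance d = smallest w > 0 with A_w > 0 = 2.
Sanity: Σ A_w = 8 = 2^3 = 8 ✓.


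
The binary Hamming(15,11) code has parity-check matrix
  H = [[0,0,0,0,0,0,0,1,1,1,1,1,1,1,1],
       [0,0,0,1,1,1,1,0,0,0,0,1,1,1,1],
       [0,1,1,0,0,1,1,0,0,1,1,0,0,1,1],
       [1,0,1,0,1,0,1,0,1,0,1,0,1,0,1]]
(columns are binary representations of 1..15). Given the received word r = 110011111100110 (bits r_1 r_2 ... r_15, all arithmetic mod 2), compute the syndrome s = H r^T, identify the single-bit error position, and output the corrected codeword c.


s = (1, 1, 1, 1)^T, error position = 15, corrected codeword c = 110011111100111

Compute s = H r^T mod 2 one row at a time:
  s_1 = 1 + 1 + 1 + 0 + 0 + 1 + 1 + 0 = 5 ≡ 1 (mod 2).
  s_2 = 0 + 1 + 1 + 1 + 0 + 1 + 1 + 0 = 5 ≡ 1 (mod 2).
  s_3 = 1 + 0 + 1 + 1 + 1 + 0 + 1 + 0 = 5 ≡ 1 (mod 2).
  s_4 = 1 + 0 + 1 + 1 + 1 + 0 + 1 + 0 = 5 ≡ 1 (mod 2).
s = (1, 1, 1, 1)^T — this equals column 15 of H (binary 1111), so error is at position 15.
Correct: flip bit 15 of r = 110011111100110 to get c = 110011111100111.


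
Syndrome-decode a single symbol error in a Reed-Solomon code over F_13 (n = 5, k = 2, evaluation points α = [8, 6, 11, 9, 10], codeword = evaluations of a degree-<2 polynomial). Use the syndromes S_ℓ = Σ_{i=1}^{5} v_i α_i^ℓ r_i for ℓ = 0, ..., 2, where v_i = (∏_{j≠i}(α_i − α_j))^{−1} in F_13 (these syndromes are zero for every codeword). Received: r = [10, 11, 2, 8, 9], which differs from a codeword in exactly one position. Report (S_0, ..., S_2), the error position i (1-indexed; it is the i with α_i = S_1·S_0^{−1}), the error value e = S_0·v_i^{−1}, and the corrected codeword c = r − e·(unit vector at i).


S = (3, 1, 9), error at position 4, error magnitude e = 5, c = [10, 11, 2, 3, 9].

Step 1: column multipliers v_i = (∏_{j≠i}(α_i − α_j))^{−1} mod 13.
  i = 1 (α = 8): (8−6)(8−11)(8−9)(8−10) = 2·(−3)·(−1)·(−2) = −12 ≡ 1, so v_1 = 1^{−1} = 1 (mod 13).
  i = 2 (α = 6): (6−8)(6−11)(6−9)(6−10) = (−2)·(−5)·(−3)·(−4) = 120 ≡ 3, so v_2 = 3^{−1} = 9 (mod 13).
  i = 3 (α = 11): (11−8)(11−6)(11−9)(11−10) = 3·5·2·1 = 30 ≡ 4, so v_3 = 4^{−1} = 10 (mod 13).
  i = 4 (α = 9): (9−8)(9−6)(9−11)(9−10) = 1·3·(−2)·(−1) = 6 ≡ 6, so v_4 = 6^{−1} = 11 (mod 13).
  i = 5 (α = 10): (10−8)(10−6)(10−11)(10−9) = 2·4·(−1)·1 = −8 ≡ 5, so v_5 = 5^{−1} = 8 (mod 13).
  v = [1, 9, 10, 11, 8].
Step 2: syndromes of r = [10, 11, 2, 8, 9] (all sums mod 13).
  S_0 = Σ v_i r_i = 1·10 + 9·11 + 10·2 + 11·8 + 8·9 = 289 ≡ 3.
  S_1 = Σ v_i α_i r_i = 1·8·10 + 9·6·11 + 10·11·2 + 11·9·8 + 8·10·9 = 2406 ≡ 1.
  α_i^2 mod 13 = [12, 10, 4, 3, 9].
  S_2 = Σ v_i α_i^2 r_i = 1·12·10 + 9·10·11 + 10·4·2 + 11·3·8 + 8·9·9 = 2102 ≡ 9.
  S = (3, 1, 9) ≠ 0, so r is not a codeword (an error is present).
Step 3: locate the error. For a single error e at position i, S_ℓ = v_i·e·α_i^ℓ, so α_err = S_1/S_0.
  S_0^{−1} = 3^{−1} = 9 (mod 13), so α_err = 1·9 = 9 ≡ 9 = α_4. Error position i = 4.
  Consistency check: S_2/S_1 = 9·1 = 9 ≡ 9 = α_err ✓ (single-error assumption holds).
Step 4: error magnitude e = S_0/v_4 = S_0·∏_{j≠4}(α_4 − α_j) = 3·6 = 18 ≡ 5 (mod 13).
Step 5: correct position 4: c_4 = r_4 − e = 8 − 5 ≡ 3 (mod 13). Hence c = [10, 11, 2, 3, 9].
  Check: interpolating c through the α_i gives m(x) = 1 + 6·x (degree < 2) with m(α_i) = c_i for every i, so c is indeed a codeword.


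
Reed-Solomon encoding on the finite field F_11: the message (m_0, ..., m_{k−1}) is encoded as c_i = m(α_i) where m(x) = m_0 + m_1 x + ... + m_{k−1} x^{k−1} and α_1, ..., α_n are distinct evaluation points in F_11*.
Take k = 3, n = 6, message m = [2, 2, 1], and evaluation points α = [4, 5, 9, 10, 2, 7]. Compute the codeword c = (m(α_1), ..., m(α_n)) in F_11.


c = [4, 4, 2, 1, 10, 10]

Message polynomial: m(x) = 2 + 2·x + 1·x^2 (mod 11).
For each evaluation point α_i, compute m(α_i) mod 11:
  α_1 = 4: Horner steps 1 → 6 → 4, so m(4) = 4.
  α_2 = 5: Horner steps 1 → 7 → 4, so m(5) = 4.
  α_3 = 9: Horner steps 1 → 0 → 2, so m(9) = 2.
  α_4 = 10: Horner steps 1 → 1 → 1, so m(10) = 1.
  α_5 = 2: Horner steps 1 → 4 → 10, so m(2) = 10.
  α_6 = 7: Horner steps 1 → 9 → 10, so m(7) = 10.
Codeword c = [4, 4, 2, 1, 10, 10] ∈ F_11^6.


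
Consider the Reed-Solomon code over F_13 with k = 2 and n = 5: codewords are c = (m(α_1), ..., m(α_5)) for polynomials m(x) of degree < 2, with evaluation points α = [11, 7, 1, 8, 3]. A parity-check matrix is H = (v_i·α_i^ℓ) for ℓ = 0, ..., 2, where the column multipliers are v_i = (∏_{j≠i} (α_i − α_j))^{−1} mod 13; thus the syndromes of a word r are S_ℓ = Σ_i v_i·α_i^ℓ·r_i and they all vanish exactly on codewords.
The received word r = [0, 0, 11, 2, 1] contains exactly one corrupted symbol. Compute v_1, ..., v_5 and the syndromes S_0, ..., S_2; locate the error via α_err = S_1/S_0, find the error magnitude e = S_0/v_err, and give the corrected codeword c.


S = (9, 11, 12), error at position 2, error magnitude e = 6, c = [0, 7, 11, 2, 1].

Step 1: column multipliers v_i = (∏_{j≠i}(α_i − α_j))^{−1} mod 13.
  i = 1 (α = 11): (11−7)(11−1)(11−8)(11−3) = 4·10·3·8 = 960 ≡ 11, so v_1 = 11^{−1} = 6 (mod 13).
  i = 2 (α = 7): (7−11)(7−1)(7−8)(7−3) = (−4)·6·(−1)·4 = 96 ≡ 5, so v_2 = 5^{−1} = 8 (mod 13).
  i = 3 (α = 1): (1−11)(1−7)(1−8)(1−3) = (−10)·(−6)·(−7)·(−2) = 840 ≡ 8, so v_3 = 8^{−1} = 5 (mod 13).
  i = 4 (α = 8): (8−11)(8−7)(8−1)(8−3) = (−3)·1·7·5 = −105 ≡ 12, so v_4 = 12^{−1} = 12 (mod 13).
  i = 5 (α = 3): (3−11)(3−7)(3−1)(3−8) = (−8)·(−4)·2·(−5) = −320 ≡ 5, so v_5 = 5^{−1} = 8 (mod 13).
  v = [6, 8, 5, 12, 8].
Step 2: syndromes of r = [0, 0, 11, 2, 1] (all sums mod 13).
  S_0 = Σ v_i r_i = 6·0 + 8·0 + 5·11 + 12·2 + 8·1 = 87 ≡ 9.
  S_1 = Σ v_i α_i r_i = 6·11·0 + 8·7·0 + 5·1·11 + 12·8·2 + 8·3·1 = 271 ≡ 11.
  α_i^2 mod 13 = [4, 10, 1, 12, 9].
  S_2 = Σ v_i α_i^2 r_i = 6·4·0 + 8·10·0 + 5·1·11 + 12·12·2 + 8·9·1 = 415 ≡ 12.
  S = (9, 11, 12) ≠ 0, so r is not a codeword (an error is present).
Step 3: locate the error. For a single error e at position i, S_ℓ = v_i·e·α_i^ℓ, so α_err = S_1/S_0.
  S_0^{−1} = 9^{−1} = 3 (mod 13), so α_err = 11·3 = 33 ≡ 7 = α_2. Error position i = 2.
  Consistency check: S_2/S_1 = 12·6 = 72 ≡ 7 = α_err ✓ (single-error assumption holds).
Step 4: error magnitude e = S_0/v_2 = S_0·∏_{j≠2}(α_2 − α_j) = 9·5 = 45 ≡ 6 (mod 13).
Step 5: correct position 2: c_2 = r_2 − e = 0 − 6 ≡ 7 (mod 13). Hence c = [0, 7, 11, 2, 1].
  Check: interpolating c through the α_i gives m(x) = 3 + 8·x (degree < 2) with m(α_i) = c_i for every i, so c is indeed a codeword.


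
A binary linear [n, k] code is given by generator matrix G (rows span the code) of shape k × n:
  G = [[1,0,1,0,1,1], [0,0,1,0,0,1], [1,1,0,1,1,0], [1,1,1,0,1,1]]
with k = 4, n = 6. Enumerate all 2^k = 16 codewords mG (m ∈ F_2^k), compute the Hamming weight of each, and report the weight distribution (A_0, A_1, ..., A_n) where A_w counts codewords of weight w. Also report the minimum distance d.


Weight distribution: A_0 = 1, A_1 = 2, A_2 = 3, A_3 = 4, A_4 = 3, A_5 = 2, A_6 = 1. Minimum distance d = 1.

Enumerate all 2^4 = 16 messages m ∈ F_2^4.
For each, compute codeword c = mG in F_2^6, then tally its weight.
  m = 0000 → c = 000000, weight = 0.
  m = 1000 → c = 101011, weight = 4.
  m = 0100 → c = 001001, weight = 2.
  m = 1100 → c = 100010, weight = 2.
  m = 0010 → c = 110110, weight = 4.
  m = 1010 → c = 011101, weight = 4.
  m = 0110 → c = 111111, weight = 6.
  m = 1110 → c = 010100, weight = 2.
  m = 0001 → c = 111011, weight = 5.
  m = 1001 → c = 010000, weight = 1.
  m = 0101 → c = 110010, weight = 3.
  m = 1101 → c = 011001, weight = 3.
  m = 0011 → c = 001101, weight = 3.
  m = 1011 → c = 100110, weight = 3.
  m = 0111 → c = 000100, weight = 1.
  m = 1111 → c = 101111, weight = 5.
Tally weights:
  weight 0: 1 codewords.
  weight 1: 2 codewords.
  weight 2: 3 codewords.
  weight 3: 4 codewords.
  weight 4: 3 codewords.
  weight 5: 2 codewords.
  weight 6: 1 codewords.
Minimum distance d = smallest w > 0 with A_w > 0 = 1.
Sanity: Σ A_w = 16 = 2^4 = 16 ✓.


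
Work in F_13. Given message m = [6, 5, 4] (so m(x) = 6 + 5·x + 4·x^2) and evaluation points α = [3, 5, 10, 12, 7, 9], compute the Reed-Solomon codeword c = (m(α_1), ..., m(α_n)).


c = [5, 1, 1, 5, 3, 11]

Message polynomial: m(x) = 6 + 5·x + 4·x^2 (mod 13).
For each evaluation point α_i, compute m(α_i) mod 13:
  α_1 = 3: Horner steps 4 → 4 → 5, so m(3) = 5.
  α_2 = 5: Horner steps 4 → 12 → 1, so m(5) = 1.
  α_3 = 10: Horner steps 4 → 6 → 1, so m(10) = 1.
  α_4 = 12: Horner steps 4 → 1 → 5, so m(12) = 5.
  α_5 = 7: Horner steps 4 → 7 → 3, so m(7) = 3.
  α_6 = 9: Horner steps 4 → 2 → 11, so m(9) = 11.
Codeword c = [5, 1, 1, 5, 3, 11] ∈ F_13^6.


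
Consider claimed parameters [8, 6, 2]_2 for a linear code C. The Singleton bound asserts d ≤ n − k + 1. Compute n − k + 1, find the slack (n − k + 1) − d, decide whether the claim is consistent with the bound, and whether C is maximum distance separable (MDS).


Singleton RHS = n − k + 1 = 3, slack = 1, bound satisfied, not MDS.

Singleton bound: d ≤ n − k + 1.
Here n = 8, k = 6, so n − k + 1 = 3.
Given d = 2, check d ≤ 3: YES.
Slack = (n − k + 1) − d = 1.
The code is NOT MDS (slack = 1 > 0).
Description: the claimed parameters are [8, 6, 2]_2; such a code would be non-MDS.


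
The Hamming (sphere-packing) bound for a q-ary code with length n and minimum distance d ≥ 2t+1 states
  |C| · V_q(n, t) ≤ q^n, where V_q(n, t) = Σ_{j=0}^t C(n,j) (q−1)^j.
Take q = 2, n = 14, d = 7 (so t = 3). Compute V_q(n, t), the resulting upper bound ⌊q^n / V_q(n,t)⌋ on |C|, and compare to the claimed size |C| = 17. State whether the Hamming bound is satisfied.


V_q(n, t) = 470, q^n = 16384, Hamming bound = 34, |C| = 17 ≤ bound (satisfied).

Step 1: Compute V_q(n, t) = Σ_{j=0}^3 C(n, j) (q−1)^j.
  j = 0: C(14,0)·(1)^0 = 1·1 = 1.
  j = 1: C(14,1)·(1)^1 = 14·1 = 14.
  j = 2: C(14,2)·(1)^2 = 91·1 = 91.
  j = 3: C(14,3)·(1)^3 = 364·1 = 364.
  V_q(n, t) = 1 + 14 + 91 + 364 = 470.
Step 2: q^n = 2^14 = 16384.
Step 3: Hamming bound ⌊q^n / V_q(n,t)⌋ = ⌊16384/470⌋ = 34.
Step 4: Compare |C| = 17 to 34: satisfied.
The claimed |C| lies below the Hamming bound.


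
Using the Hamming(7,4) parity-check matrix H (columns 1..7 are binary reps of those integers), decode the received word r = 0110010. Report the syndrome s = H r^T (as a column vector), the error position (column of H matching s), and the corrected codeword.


s = (1, 1, 1)^T, error position = 7, corrected codeword c = 0110011

Compute s = H r^T mod 2 one row at a time:
  s_1 = 0 + 0 + 1 + 0 = 1 ≡ 1 (mod 2).
  s_2 = 1 + 1 + 1 + 0 = 3 ≡ 1 (mod 2).
  s_3 = 0 + 1 + 0 + 0 = 1 ≡ 1 (mod 2).
s = (1, 1, 1)^T — this equals column 7 of H (binary 111), so error is at position 7.
Correct: flip bit 7 of r = 0110010 to get c = 0110011.


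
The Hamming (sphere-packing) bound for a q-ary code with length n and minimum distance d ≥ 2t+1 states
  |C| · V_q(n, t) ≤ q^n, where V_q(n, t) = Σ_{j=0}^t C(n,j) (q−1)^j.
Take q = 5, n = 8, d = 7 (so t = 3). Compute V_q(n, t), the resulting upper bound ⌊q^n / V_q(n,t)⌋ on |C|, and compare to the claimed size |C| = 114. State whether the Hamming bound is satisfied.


V_q(n, t) = 4065, q^n = 390625, Hamming bound = 96, |C| = 114 > bound (violated).

Step 1: Compute V_q(n, t) = Σ_{j=0}^3 C(n, j) (q−1)^j.
  j = 0: C(8,0)·(4)^0 = 1·1 = 1.
  j = 1: C(8,1)·(4)^1 = 8·4 = 32.
  j = 2: C(8,2)·(4)^2 = 28·16 = 448.
  j = 3: C(8,3)·(4)^3 = 56·64 = 3584.
  V_q(n, t) = 1 + 32 + 448 + 3584 = 4065.
Step 2: q^n = 5^8 = 390625.
Step 3: Hamming bound ⌊q^n / V_q(n,t)⌋ = ⌊390625/4065⌋ = 96.
Step 4: Compare |C| = 114 to 96: violated.
The claimed |C| lies above the Hamming bound, so no 5-ary code of length 8 with d ≥ 7 can have 114 codewords.
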